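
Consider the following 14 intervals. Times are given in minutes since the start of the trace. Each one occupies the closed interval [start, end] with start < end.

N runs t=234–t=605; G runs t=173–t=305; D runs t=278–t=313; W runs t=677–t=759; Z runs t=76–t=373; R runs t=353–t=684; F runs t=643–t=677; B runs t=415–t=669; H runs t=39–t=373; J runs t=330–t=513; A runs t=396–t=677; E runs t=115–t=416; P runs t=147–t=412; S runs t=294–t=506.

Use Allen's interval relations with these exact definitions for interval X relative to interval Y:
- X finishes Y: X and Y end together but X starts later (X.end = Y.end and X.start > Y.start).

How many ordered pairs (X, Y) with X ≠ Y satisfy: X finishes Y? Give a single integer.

2

Checking all 182 ordered pairs for relation 'finishes'; matching pairs in alphabetical order:
(F, A): F finishes A ✓
(Z, H): Z finishes H ✓
Count: 2.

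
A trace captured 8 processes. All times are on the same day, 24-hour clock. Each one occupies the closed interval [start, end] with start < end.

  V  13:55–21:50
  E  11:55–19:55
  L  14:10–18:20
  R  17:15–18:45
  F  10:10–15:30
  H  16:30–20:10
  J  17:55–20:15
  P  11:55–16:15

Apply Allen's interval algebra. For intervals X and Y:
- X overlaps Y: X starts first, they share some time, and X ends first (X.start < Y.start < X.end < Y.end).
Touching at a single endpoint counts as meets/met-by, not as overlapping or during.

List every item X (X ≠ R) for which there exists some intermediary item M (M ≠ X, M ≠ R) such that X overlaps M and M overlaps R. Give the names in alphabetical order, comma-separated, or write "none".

F, P

Target R = [17:15, 18:45].
Intermediaries M with M overlaps R: L.
Via L — items with X overlaps L: F, P.
Union: F, P.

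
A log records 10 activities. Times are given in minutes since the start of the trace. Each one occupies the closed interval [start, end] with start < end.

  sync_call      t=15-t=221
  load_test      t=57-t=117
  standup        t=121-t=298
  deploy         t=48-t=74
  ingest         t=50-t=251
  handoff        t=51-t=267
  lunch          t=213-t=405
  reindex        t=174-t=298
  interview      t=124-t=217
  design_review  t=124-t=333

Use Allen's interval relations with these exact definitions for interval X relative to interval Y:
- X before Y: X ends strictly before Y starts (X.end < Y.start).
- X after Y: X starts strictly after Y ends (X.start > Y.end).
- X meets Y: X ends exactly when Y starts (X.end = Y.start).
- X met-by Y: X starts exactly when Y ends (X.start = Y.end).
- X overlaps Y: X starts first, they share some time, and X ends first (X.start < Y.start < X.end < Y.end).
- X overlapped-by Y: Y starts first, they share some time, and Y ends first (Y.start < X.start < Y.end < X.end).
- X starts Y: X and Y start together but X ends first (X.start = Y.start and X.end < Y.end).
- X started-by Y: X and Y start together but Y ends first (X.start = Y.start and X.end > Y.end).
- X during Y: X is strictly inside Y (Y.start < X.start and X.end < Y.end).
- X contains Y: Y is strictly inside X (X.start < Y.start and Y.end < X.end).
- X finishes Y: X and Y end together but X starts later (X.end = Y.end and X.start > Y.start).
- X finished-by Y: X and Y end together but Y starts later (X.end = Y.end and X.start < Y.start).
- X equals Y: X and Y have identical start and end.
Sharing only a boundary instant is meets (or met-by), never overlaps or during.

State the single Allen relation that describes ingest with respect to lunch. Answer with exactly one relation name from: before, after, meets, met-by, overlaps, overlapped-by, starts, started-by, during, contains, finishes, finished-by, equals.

ingest = [t=50, t=251]; lunch = [t=213, t=405].
Compare endpoints: ingest.start < lunch.start, ingest.start < lunch.end, ingest.end > lunch.start, ingest.end < lunch.end.
That pattern is 'overlaps'.

overlaps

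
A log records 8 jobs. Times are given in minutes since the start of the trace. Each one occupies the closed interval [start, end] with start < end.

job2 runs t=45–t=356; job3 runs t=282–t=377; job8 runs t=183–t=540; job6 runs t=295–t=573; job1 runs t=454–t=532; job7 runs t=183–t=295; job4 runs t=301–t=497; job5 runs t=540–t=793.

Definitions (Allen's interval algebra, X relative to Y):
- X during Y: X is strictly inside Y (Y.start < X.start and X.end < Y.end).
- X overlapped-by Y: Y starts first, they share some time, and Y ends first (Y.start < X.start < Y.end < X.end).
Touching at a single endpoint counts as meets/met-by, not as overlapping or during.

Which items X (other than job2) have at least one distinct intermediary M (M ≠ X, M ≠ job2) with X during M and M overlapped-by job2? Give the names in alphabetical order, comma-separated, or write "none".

Target job2 = [t=45, t=356].
Intermediaries M with M overlapped-by job2: job3, job4, job6, job8.
Via job3 — items with X during job3: none.
Via job4 — items with X during job4: none.
Via job6 — items with X during job6: job1, job4.
Via job8 — items with X during job8: job1, job3, job4.
Union: job1, job3, job4.

job1, job3, job4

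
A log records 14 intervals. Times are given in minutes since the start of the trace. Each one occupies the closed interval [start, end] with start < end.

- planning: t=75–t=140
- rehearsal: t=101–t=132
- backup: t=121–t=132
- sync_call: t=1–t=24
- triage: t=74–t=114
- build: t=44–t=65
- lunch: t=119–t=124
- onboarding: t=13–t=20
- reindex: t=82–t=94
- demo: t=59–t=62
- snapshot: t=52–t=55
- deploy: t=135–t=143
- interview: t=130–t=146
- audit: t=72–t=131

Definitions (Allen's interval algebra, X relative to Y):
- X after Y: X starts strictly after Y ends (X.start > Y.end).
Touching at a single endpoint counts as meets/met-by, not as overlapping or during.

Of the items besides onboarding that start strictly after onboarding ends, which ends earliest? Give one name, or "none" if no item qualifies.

snapshot

Target onboarding = [t=13, t=20].
audit [t=72, t=131] → after → candidate.
backup [t=121, t=132] → after → candidate.
build [t=44, t=65] → after → candidate.
demo [t=59, t=62] → after → candidate.
deploy [t=135, t=143] → after → candidate.
interview [t=130, t=146] → after → candidate.
lunch [t=119, t=124] → after → candidate.
planning [t=75, t=140] → after → candidate.
rehearsal [t=101, t=132] → after → candidate.
reindex [t=82, t=94] → after → candidate.
snapshot [t=52, t=55] → after → candidate.
sync_call [t=1, t=24] → contains → excluded.
triage [t=74, t=114] → after → candidate.
Among candidates, earliest end is t=55 → snapshot.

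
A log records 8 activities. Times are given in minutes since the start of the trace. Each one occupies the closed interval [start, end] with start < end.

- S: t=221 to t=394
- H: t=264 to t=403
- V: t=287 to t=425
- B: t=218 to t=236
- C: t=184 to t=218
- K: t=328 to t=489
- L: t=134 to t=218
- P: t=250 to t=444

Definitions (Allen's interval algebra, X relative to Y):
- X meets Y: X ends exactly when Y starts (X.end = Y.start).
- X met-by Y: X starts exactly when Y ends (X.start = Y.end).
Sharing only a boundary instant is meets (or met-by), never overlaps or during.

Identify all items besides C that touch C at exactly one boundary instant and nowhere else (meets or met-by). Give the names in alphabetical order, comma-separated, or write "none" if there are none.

B

Target C = [t=184, t=218].
B [t=218, t=236] → met-by → yes.
H [t=264, t=403] → after → no.
K [t=328, t=489] → after → no.
L [t=134, t=218] → finished-by → no.
P [t=250, t=444] → after → no.
S [t=221, t=394] → after → no.
V [t=287, t=425] → after → no.
Result: B.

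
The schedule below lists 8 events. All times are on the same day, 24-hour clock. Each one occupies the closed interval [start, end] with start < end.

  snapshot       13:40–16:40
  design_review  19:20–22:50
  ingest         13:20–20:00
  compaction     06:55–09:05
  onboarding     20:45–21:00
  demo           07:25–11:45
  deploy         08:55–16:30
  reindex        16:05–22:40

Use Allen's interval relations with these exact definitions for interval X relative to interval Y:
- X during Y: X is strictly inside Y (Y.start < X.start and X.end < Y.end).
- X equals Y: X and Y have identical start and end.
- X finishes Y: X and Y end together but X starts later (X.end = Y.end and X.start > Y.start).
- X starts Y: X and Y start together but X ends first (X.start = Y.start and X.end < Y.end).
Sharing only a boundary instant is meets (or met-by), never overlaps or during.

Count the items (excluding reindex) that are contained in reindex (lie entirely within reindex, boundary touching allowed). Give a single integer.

Target reindex = [16:05, 22:40].
compaction [06:55, 09:05] → before → no.
demo [07:25, 11:45] → before → no.
deploy [08:55, 16:30] → overlaps → no.
design_review [19:20, 22:50] → overlapped-by → no.
ingest [13:20, 20:00] → overlaps → no.
onboarding [20:45, 21:00] → during → counts.
snapshot [13:40, 16:40] → overlaps → no.
Total: 1.

1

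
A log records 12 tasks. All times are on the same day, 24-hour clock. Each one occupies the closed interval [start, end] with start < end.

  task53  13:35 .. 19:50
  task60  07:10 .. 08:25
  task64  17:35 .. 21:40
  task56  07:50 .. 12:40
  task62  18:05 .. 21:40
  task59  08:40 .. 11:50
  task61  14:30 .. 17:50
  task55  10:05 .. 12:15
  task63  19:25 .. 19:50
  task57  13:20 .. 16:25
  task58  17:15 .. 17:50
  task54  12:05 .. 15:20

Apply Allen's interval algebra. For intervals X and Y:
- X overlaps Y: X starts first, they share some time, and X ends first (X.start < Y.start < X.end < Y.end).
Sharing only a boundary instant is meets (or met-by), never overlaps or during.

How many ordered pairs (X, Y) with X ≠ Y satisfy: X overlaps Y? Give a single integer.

Checking all 132 ordered pairs for relation 'overlaps'; matching pairs in alphabetical order:
(task53, task62): task53 overlaps task62 ✓
(task53, task64): task53 overlaps task64 ✓
(task54, task53): task54 overlaps task53 ✓
(task54, task57): task54 overlaps task57 ✓
(task54, task61): task54 overlaps task61 ✓
(task55, task54): task55 overlaps task54 ✓
(task56, task54): task56 overlaps task54 ✓
(task57, task53): task57 overlaps task53 ✓
(task57, task61): task57 overlaps task61 ✓
(task58, task64): task58 overlaps task64 ✓
(task59, task55): task59 overlaps task55 ✓
(task60, task56): task60 overlaps task56 ✓
(task61, task64): task61 overlaps task64 ✓
Count: 13.

13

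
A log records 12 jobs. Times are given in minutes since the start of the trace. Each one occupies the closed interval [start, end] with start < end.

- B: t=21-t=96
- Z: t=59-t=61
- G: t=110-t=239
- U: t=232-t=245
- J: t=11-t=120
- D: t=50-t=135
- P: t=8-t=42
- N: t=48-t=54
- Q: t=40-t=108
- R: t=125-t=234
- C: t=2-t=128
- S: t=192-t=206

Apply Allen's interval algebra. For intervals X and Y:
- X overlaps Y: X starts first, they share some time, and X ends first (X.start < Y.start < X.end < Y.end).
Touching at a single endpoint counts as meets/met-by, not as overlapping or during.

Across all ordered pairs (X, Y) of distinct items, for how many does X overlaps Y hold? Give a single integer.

16

Checking all 132 ordered pairs for relation 'overlaps'; matching pairs in alphabetical order:
(B, D): B overlaps D ✓
(B, Q): B overlaps Q ✓
(C, D): C overlaps D ✓
(C, G): C overlaps G ✓
(C, R): C overlaps R ✓
(D, G): D overlaps G ✓
(D, R): D overlaps R ✓
(G, U): G overlaps U ✓
(J, D): J overlaps D ✓
(J, G): J overlaps G ✓
(N, D): N overlaps D ✓
(P, B): P overlaps B ✓
(P, J): P overlaps J ✓
(P, Q): P overlaps Q ✓
(Q, D): Q overlaps D ✓
(R, U): R overlaps U ✓
Count: 16.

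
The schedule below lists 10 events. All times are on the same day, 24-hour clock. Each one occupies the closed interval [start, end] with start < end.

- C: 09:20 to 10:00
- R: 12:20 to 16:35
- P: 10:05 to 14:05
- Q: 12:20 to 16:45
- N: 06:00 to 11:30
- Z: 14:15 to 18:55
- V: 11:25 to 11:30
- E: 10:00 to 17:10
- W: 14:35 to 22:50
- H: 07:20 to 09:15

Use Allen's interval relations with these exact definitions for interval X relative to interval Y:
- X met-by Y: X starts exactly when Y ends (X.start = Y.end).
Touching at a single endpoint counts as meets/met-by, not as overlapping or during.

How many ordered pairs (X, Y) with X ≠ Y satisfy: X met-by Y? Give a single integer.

1

Checking all 90 ordered pairs for relation 'met-by'; matching pairs in alphabetical order:
(E, C): E met-by C ✓
Count: 1.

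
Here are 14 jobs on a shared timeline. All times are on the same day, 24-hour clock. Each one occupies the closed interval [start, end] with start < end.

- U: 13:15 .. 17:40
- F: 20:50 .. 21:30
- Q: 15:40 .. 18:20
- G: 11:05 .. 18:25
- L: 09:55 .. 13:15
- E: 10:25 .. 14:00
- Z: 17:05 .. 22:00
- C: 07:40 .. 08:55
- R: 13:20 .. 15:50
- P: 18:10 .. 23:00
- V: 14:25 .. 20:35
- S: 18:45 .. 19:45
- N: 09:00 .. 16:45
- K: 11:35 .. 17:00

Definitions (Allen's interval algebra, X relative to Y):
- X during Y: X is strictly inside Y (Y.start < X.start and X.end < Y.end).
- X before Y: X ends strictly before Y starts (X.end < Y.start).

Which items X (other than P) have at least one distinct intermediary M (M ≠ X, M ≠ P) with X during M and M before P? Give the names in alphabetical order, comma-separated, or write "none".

E, L, R

Target P = [18:10, 23:00].
Intermediaries M with M before P: C, E, K, L, N, R, U.
Via C — items with X during C: none.
Via E — items with X during E: none.
Via K — items with X during K: R.
Via L — items with X during L: none.
Via N — items with X during N: E, L, R.
Via R — items with X during R: none.
Via U — items with X during U: R.
Union: E, L, R.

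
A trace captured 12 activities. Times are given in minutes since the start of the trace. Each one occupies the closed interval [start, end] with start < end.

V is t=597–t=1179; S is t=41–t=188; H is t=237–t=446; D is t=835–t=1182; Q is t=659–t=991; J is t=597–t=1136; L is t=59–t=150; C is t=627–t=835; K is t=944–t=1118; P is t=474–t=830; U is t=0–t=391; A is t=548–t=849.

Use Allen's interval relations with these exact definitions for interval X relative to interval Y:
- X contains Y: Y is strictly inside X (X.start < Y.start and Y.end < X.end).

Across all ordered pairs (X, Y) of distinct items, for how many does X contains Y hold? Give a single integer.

Checking all 132 ordered pairs for relation 'contains'; matching pairs in alphabetical order:
(A, C): A contains C ✓
(D, K): D contains K ✓
(J, C): J contains C ✓
(J, K): J contains K ✓
(J, Q): J contains Q ✓
(S, L): S contains L ✓
(U, L): U contains L ✓
(U, S): U contains S ✓
(V, C): V contains C ✓
(V, K): V contains K ✓
(V, Q): V contains Q ✓
Count: 11.

11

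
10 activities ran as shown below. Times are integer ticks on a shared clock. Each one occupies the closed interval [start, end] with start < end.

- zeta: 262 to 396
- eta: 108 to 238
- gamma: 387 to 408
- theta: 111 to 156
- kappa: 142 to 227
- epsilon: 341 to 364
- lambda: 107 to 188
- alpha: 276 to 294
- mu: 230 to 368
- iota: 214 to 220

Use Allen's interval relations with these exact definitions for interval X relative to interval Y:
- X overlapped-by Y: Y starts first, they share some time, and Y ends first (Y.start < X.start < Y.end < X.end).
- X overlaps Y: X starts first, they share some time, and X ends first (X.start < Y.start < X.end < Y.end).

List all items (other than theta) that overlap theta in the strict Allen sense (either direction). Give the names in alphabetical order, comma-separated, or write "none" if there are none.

Target theta = [111, 156].
alpha [276, 294] → after → no.
epsilon [341, 364] → after → no.
eta [108, 238] → contains → no.
gamma [387, 408] → after → no.
iota [214, 220] → after → no.
kappa [142, 227] → overlapped-by → yes.
lambda [107, 188] → contains → no.
mu [230, 368] → after → no.
zeta [262, 396] → after → no.
Result: kappa.

kappa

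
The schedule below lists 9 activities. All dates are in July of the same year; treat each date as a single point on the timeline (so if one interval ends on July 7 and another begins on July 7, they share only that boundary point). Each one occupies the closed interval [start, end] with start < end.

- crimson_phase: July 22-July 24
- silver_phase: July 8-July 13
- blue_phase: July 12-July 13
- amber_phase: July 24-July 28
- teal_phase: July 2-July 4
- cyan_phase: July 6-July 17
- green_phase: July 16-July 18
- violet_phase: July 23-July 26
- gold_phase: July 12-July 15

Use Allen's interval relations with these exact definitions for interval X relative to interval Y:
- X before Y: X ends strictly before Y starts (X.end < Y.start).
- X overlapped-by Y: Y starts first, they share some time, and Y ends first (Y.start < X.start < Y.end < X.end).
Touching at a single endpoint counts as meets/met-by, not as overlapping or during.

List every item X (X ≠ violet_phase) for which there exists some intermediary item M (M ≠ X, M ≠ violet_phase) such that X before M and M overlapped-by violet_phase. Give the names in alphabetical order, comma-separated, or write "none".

blue_phase, cyan_phase, gold_phase, green_phase, silver_phase, teal_phase

Target violet_phase = [July 23, July 26].
Intermediaries M with M overlapped-by violet_phase: amber_phase.
Via amber_phase — items with X before amber_phase: blue_phase, cyan_phase, gold_phase, green_phase, silver_phase, teal_phase.
Union: blue_phase, cyan_phase, gold_phase, green_phase, silver_phase, teal_phase.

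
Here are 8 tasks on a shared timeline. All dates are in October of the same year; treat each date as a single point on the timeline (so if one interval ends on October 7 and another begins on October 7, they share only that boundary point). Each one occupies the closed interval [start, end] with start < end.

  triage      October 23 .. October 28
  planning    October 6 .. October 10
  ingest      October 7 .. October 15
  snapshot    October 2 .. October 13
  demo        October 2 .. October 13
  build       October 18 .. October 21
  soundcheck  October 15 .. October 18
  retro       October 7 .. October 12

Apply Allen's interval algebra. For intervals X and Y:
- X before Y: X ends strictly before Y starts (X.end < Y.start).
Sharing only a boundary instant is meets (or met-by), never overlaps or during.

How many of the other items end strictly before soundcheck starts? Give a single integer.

Target soundcheck = [October 15, October 18].
build [October 18, October 21] → met-by → no.
demo [October 2, October 13] → before → counts.
ingest [October 7, October 15] → meets → no.
planning [October 6, October 10] → before → counts.
retro [October 7, October 12] → before → counts.
snapshot [October 2, October 13] → before → counts.
triage [October 23, October 28] → after → no.
Total: 4.

4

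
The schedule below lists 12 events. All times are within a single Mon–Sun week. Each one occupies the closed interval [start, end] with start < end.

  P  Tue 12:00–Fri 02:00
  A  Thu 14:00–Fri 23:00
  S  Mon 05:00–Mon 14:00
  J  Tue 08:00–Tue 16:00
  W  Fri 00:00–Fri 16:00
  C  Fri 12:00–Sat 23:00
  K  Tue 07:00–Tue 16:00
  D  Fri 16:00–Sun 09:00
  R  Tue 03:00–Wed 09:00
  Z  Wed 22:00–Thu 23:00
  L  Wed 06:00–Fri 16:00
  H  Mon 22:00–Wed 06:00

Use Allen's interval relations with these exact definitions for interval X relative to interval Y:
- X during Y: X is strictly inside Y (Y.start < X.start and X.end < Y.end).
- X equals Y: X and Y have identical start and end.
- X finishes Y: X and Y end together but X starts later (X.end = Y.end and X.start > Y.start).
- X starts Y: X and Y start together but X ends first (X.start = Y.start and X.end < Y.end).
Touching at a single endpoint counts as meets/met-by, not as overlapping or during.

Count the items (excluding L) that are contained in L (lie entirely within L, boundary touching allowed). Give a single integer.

Target L = [Wed 06:00, Fri 16:00].
A [Thu 14:00, Fri 23:00] → overlapped-by → no.
C [Fri 12:00, Sat 23:00] → overlapped-by → no.
D [Fri 16:00, Sun 09:00] → met-by → no.
H [Mon 22:00, Wed 06:00] → meets → no.
J [Tue 08:00, Tue 16:00] → before → no.
K [Tue 07:00, Tue 16:00] → before → no.
P [Tue 12:00, Fri 02:00] → overlaps → no.
R [Tue 03:00, Wed 09:00] → overlaps → no.
S [Mon 05:00, Mon 14:00] → before → no.
W [Fri 00:00, Fri 16:00] → finishes → counts.
Z [Wed 22:00, Thu 23:00] → during → counts.
Total: 2.

2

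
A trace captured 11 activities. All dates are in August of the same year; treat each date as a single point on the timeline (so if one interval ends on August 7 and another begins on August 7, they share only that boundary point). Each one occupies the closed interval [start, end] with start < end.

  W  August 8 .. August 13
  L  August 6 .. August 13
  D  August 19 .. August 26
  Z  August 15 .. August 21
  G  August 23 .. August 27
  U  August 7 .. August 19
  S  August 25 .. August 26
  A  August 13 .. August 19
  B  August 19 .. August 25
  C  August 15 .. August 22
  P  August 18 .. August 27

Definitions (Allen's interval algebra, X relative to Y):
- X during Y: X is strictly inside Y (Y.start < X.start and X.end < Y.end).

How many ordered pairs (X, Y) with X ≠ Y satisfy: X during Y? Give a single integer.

Checking all 110 ordered pairs for relation 'during'; matching pairs in alphabetical order:
(B, P): B during P ✓
(D, P): D during P ✓
(S, G): S during G ✓
(S, P): S during P ✓
(W, U): W during U ✓
Count: 5.

5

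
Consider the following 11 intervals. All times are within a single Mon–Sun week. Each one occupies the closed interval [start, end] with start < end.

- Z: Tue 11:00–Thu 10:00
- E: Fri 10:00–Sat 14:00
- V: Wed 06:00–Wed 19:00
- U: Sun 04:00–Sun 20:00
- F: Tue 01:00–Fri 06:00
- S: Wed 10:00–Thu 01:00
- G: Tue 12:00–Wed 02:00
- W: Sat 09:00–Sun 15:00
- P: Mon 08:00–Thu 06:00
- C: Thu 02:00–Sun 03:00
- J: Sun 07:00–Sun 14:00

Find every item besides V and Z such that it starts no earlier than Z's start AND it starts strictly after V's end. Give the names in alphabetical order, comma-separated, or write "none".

C, E, J, U, W

Conditions: its start is no earlier than Z's start (X.start >= Tue 11:00) AND its start is strictly after V's end (X.start > Wed 19:00).
C: start Thu 02:00 >= Tue 11:00? ✓; start Thu 02:00 > Wed 19:00? ✓ → yes.
E: start Fri 10:00 >= Tue 11:00? ✓; start Fri 10:00 > Wed 19:00? ✓ → yes.
F: start Tue 01:00 >= Tue 11:00? ✗; start Tue 01:00 > Wed 19:00? ✗ → no.
G: start Tue 12:00 >= Tue 11:00? ✓; start Tue 12:00 > Wed 19:00? ✗ → no.
J: start Sun 07:00 >= Tue 11:00? ✓; start Sun 07:00 > Wed 19:00? ✓ → yes.
P: start Mon 08:00 >= Tue 11:00? ✗; start Mon 08:00 > Wed 19:00? ✗ → no.
S: start Wed 10:00 >= Tue 11:00? ✓; start Wed 10:00 > Wed 19:00? ✗ → no.
U: start Sun 04:00 >= Tue 11:00? ✓; start Sun 04:00 > Wed 19:00? ✓ → yes.
W: start Sat 09:00 >= Tue 11:00? ✓; start Sat 09:00 > Wed 19:00? ✓ → yes.
Result: C, E, J, U, W.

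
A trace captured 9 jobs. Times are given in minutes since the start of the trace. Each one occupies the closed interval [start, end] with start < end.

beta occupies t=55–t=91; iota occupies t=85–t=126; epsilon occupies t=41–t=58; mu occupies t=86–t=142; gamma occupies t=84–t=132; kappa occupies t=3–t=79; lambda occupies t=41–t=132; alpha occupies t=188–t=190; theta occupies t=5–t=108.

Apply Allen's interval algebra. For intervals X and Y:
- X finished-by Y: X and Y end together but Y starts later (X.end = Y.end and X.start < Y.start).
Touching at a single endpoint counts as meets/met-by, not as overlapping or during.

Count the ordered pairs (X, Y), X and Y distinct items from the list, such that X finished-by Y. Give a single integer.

1

Checking all 72 ordered pairs for relation 'finished-by'; matching pairs in alphabetical order:
(lambda, gamma): lambda finished-by gamma ✓
Count: 1.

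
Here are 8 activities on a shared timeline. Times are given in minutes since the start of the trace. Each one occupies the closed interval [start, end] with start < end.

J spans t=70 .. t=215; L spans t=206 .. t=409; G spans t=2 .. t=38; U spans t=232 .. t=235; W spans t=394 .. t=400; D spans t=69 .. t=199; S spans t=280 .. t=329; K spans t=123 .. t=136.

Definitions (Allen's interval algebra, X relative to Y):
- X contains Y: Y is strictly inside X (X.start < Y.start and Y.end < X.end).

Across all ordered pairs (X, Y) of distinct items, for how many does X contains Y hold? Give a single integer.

5

Checking all 56 ordered pairs for relation 'contains'; matching pairs in alphabetical order:
(D, K): D contains K ✓
(J, K): J contains K ✓
(L, S): L contains S ✓
(L, U): L contains U ✓
(L, W): L contains W ✓
Count: 5.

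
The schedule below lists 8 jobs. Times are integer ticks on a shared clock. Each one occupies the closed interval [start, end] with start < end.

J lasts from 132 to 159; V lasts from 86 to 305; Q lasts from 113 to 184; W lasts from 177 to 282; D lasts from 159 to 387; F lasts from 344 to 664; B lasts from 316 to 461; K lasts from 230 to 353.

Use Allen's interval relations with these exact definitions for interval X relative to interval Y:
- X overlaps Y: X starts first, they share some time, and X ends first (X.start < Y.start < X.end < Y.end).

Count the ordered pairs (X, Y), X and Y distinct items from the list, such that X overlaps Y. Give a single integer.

10

Checking all 56 ordered pairs for relation 'overlaps'; matching pairs in alphabetical order:
(B, F): B overlaps F ✓
(D, B): D overlaps B ✓
(D, F): D overlaps F ✓
(K, B): K overlaps B ✓
(K, F): K overlaps F ✓
(Q, D): Q overlaps D ✓
(Q, W): Q overlaps W ✓
(V, D): V overlaps D ✓
(V, K): V overlaps K ✓
(W, K): W overlaps K ✓
Count: 10.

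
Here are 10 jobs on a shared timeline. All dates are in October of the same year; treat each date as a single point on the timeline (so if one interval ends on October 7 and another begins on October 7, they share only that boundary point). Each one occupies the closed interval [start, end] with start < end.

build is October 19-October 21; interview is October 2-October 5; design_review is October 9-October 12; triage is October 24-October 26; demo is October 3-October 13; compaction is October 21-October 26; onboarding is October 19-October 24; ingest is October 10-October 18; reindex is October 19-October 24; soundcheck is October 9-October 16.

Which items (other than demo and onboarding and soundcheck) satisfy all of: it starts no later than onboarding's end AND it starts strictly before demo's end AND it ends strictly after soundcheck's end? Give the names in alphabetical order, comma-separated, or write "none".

Conditions: its start is no later than onboarding's end (X.start <= October 24) AND its start is strictly before demo's end (X.start < October 13) AND its end is strictly after soundcheck's end (X.end > October 16).
build: start October 19 <= October 24? ✓; start October 19 < October 13? ✗; end October 21 > October 16? ✓ → no.
compaction: start October 21 <= October 24? ✓; start October 21 < October 13? ✗; end October 26 > October 16? ✓ → no.
design_review: start October 9 <= October 24? ✓; start October 9 < October 13? ✓; end October 12 > October 16? ✗ → no.
ingest: start October 10 <= October 24? ✓; start October 10 < October 13? ✓; end October 18 > October 16? ✓ → yes.
interview: start October 2 <= October 24? ✓; start October 2 < October 13? ✓; end October 5 > October 16? ✗ → no.
reindex: start October 19 <= October 24? ✓; start October 19 < October 13? ✗; end October 24 > October 16? ✓ → no.
triage: start October 24 <= October 24? ✓; start October 24 < October 13? ✗; end October 26 > October 16? ✓ → no.
Result: ingest.

ingest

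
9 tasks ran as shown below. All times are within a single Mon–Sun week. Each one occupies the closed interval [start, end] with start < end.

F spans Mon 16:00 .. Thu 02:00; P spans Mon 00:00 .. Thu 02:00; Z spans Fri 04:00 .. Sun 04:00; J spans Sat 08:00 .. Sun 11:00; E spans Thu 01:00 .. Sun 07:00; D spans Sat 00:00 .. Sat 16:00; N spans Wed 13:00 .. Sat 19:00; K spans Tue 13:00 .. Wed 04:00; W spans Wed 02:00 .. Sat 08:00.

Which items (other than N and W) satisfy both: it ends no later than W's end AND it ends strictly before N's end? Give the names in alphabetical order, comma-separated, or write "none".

Conditions: its end is no later than W's end (X.end <= Sat 08:00) AND its end is strictly before N's end (X.end < Sat 19:00).
D: end Sat 16:00 <= Sat 08:00? ✗; end Sat 16:00 < Sat 19:00? ✓ → no.
E: end Sun 07:00 <= Sat 08:00? ✗; end Sun 07:00 < Sat 19:00? ✗ → no.
F: end Thu 02:00 <= Sat 08:00? ✓; end Thu 02:00 < Sat 19:00? ✓ → yes.
J: end Sun 11:00 <= Sat 08:00? ✗; end Sun 11:00 < Sat 19:00? ✗ → no.
K: end Wed 04:00 <= Sat 08:00? ✓; end Wed 04:00 < Sat 19:00? ✓ → yes.
P: end Thu 02:00 <= Sat 08:00? ✓; end Thu 02:00 < Sat 19:00? ✓ → yes.
Z: end Sun 04:00 <= Sat 08:00? ✗; end Sun 04:00 < Sat 19:00? ✗ → no.
Result: F, K, P.

F, K, P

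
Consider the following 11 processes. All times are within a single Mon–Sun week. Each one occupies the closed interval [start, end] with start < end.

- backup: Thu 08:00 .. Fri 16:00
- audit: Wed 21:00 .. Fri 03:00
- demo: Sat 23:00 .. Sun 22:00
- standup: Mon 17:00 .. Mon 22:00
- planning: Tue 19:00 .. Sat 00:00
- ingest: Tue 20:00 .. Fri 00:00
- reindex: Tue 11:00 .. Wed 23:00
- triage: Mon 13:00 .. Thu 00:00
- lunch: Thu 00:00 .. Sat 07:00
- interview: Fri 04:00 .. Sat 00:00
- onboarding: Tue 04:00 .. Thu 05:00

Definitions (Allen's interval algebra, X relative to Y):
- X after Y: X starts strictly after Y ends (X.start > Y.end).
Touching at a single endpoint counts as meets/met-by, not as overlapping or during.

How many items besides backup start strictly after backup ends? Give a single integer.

1

Target backup = [Thu 08:00, Fri 16:00].
audit [Wed 21:00, Fri 03:00] → overlaps → no.
demo [Sat 23:00, Sun 22:00] → after → counts.
ingest [Tue 20:00, Fri 00:00] → overlaps → no.
interview [Fri 04:00, Sat 00:00] → overlapped-by → no.
lunch [Thu 00:00, Sat 07:00] → contains → no.
onboarding [Tue 04:00, Thu 05:00] → before → no.
planning [Tue 19:00, Sat 00:00] → contains → no.
reindex [Tue 11:00, Wed 23:00] → before → no.
standup [Mon 17:00, Mon 22:00] → before → no.
triage [Mon 13:00, Thu 00:00] → before → no.
Total: 1.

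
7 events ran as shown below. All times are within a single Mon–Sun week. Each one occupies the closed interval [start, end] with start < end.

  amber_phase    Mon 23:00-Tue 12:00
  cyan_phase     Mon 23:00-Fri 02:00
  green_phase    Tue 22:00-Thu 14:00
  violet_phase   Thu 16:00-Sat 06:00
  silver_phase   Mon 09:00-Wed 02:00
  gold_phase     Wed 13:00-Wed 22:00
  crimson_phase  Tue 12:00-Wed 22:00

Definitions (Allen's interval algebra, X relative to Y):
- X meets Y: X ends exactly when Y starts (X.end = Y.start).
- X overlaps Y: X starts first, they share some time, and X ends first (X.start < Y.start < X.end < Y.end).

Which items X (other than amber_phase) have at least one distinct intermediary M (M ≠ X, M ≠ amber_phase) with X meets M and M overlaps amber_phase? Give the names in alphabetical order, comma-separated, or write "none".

Target amber_phase = [Mon 23:00, Tue 12:00].
Intermediaries M with M overlaps amber_phase: none.
Union: none.

none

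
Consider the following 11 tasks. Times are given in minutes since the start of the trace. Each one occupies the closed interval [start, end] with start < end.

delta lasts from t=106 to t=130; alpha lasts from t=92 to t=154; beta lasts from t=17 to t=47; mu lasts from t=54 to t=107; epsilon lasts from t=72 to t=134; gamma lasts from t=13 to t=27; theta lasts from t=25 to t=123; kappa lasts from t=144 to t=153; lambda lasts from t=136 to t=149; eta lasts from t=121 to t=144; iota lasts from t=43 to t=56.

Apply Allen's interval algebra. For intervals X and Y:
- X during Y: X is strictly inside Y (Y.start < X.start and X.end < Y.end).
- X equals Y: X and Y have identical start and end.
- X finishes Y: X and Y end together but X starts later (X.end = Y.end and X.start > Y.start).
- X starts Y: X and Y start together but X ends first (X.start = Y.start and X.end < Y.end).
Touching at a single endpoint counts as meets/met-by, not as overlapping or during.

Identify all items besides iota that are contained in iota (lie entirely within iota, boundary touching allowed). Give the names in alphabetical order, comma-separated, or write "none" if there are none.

Target iota = [t=43, t=56].
alpha [t=92, t=154] → after → no.
beta [t=17, t=47] → overlaps → no.
delta [t=106, t=130] → after → no.
epsilon [t=72, t=134] → after → no.
eta [t=121, t=144] → after → no.
gamma [t=13, t=27] → before → no.
kappa [t=144, t=153] → after → no.
lambda [t=136, t=149] → after → no.
mu [t=54, t=107] → overlapped-by → no.
theta [t=25, t=123] → contains → no.
Result: none.

none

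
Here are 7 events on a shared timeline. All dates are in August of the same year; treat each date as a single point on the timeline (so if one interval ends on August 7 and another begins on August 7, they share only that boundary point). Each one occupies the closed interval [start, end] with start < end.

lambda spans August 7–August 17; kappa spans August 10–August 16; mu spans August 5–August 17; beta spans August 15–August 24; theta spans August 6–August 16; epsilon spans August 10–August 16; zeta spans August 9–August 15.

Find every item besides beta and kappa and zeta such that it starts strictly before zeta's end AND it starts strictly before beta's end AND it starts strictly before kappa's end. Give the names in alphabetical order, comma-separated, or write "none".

epsilon, lambda, mu, theta

Conditions: its start is strictly before zeta's end (X.start < August 15) AND its start is strictly before beta's end (X.start < August 24) AND its start is strictly before kappa's end (X.start < August 16).
epsilon: start August 10 < August 15? ✓; start August 10 < August 24? ✓; start August 10 < August 16? ✓ → yes.
lambda: start August 7 < August 15? ✓; start August 7 < August 24? ✓; start August 7 < August 16? ✓ → yes.
mu: start August 5 < August 15? ✓; start August 5 < August 24? ✓; start August 5 < August 16? ✓ → yes.
theta: start August 6 < August 15? ✓; start August 6 < August 24? ✓; start August 6 < August 16? ✓ → yes.
Result: epsilon, lambda, mu, theta.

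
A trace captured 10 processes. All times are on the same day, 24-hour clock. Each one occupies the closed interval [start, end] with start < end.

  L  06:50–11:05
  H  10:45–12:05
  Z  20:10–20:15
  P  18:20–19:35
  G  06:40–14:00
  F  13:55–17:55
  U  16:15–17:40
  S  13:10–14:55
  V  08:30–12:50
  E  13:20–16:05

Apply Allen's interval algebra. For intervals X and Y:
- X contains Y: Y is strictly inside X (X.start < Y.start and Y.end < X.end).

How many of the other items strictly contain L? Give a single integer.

Target L = [06:50, 11:05].
E [13:20, 16:05] → after → no.
F [13:55, 17:55] → after → no.
G [06:40, 14:00] → contains → counts.
H [10:45, 12:05] → overlapped-by → no.
P [18:20, 19:35] → after → no.
S [13:10, 14:55] → after → no.
U [16:15, 17:40] → after → no.
V [08:30, 12:50] → overlapped-by → no.
Z [20:10, 20:15] → after → no.
Total: 1.

1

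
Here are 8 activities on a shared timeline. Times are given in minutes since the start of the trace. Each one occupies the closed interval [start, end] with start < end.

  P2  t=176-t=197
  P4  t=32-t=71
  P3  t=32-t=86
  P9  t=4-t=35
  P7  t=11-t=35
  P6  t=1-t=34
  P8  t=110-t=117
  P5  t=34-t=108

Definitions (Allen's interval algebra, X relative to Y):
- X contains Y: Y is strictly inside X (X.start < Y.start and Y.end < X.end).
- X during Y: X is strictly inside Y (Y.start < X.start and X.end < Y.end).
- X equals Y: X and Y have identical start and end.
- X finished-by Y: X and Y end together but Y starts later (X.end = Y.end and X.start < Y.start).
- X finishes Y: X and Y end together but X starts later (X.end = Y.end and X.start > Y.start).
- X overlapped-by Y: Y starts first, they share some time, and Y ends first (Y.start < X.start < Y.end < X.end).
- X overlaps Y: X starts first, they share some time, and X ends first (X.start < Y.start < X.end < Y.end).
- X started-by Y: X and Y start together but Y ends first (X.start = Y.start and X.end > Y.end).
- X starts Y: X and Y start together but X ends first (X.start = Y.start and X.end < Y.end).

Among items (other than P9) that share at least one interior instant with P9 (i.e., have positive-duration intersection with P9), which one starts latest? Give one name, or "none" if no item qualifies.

P5

Target P9 = [t=4, t=35].
P2 [t=176, t=197] → after → excluded.
P3 [t=32, t=86] → overlapped-by → candidate.
P4 [t=32, t=71] → overlapped-by → candidate.
P5 [t=34, t=108] → overlapped-by → candidate.
P6 [t=1, t=34] → overlaps → candidate.
P7 [t=11, t=35] → finishes → candidate.
P8 [t=110, t=117] → after → excluded.
Among candidates, latest start is t=34 → P5.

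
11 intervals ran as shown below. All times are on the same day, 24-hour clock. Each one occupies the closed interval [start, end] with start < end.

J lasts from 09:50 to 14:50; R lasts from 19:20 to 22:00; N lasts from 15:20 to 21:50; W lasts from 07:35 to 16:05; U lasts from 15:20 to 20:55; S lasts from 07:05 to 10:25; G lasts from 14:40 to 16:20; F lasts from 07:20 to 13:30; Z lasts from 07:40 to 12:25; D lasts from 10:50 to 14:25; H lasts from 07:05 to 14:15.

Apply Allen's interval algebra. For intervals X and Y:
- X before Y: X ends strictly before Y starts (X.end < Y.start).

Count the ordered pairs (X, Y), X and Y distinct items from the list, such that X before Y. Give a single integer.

Checking all 110 ordered pairs for relation 'before'; matching pairs in alphabetical order:
(D, G): D before G ✓
(D, N): D before N ✓
(D, R): D before R ✓
(D, U): D before U ✓
(F, G): F before G ✓
(F, N): F before N ✓
(F, R): F before R ✓
(F, U): F before U ✓
(G, R): G before R ✓
(H, G): H before G ✓
(H, N): H before N ✓
(H, R): H before R ✓
(H, U): H before U ✓
(J, N): J before N ✓
(J, R): J before R ✓
(J, U): J before U ✓
(S, D): S before D ✓
(S, G): S before G ✓
(S, N): S before N ✓
(S, R): S before R ✓
(S, U): S before U ✓
(W, R): W before R ✓
(Z, G): Z before G ✓
(Z, N): Z before N ✓
... plus 2 further pairs not listed.
Count: 26.

26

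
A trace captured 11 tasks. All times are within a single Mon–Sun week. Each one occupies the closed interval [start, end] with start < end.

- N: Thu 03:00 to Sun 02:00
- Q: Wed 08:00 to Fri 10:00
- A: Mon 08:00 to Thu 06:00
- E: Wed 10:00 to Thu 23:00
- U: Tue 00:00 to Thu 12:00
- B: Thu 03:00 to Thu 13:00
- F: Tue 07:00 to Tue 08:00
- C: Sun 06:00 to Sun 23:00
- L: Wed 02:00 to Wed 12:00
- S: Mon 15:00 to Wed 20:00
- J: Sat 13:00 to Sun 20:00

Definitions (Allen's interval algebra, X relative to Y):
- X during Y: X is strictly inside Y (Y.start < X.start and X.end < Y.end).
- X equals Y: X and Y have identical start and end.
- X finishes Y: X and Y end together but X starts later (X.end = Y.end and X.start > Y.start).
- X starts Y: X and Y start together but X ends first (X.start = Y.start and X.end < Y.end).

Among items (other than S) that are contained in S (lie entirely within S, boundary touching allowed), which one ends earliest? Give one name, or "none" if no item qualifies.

Target S = [Mon 15:00, Wed 20:00].
A [Mon 08:00, Thu 06:00] → contains → excluded.
B [Thu 03:00, Thu 13:00] → after → excluded.
C [Sun 06:00, Sun 23:00] → after → excluded.
E [Wed 10:00, Thu 23:00] → overlapped-by → excluded.
F [Tue 07:00, Tue 08:00] → during → candidate.
J [Sat 13:00, Sun 20:00] → after → excluded.
L [Wed 02:00, Wed 12:00] → during → candidate.
N [Thu 03:00, Sun 02:00] → after → excluded.
Q [Wed 08:00, Fri 10:00] → overlapped-by → excluded.
U [Tue 00:00, Thu 12:00] → overlapped-by → excluded.
Among candidates, earliest end is Tue 08:00 → F.

F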